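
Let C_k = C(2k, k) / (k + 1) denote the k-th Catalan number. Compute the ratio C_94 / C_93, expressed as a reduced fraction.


Using C_k = (2k)! / (k! (k+1)!), the ratio C_{k+1}/C_k simplifies to
C_{k+1}/C_k = [(2k+2)! / ((k+1)! (k+2)!)] * [k! (k+1)! / (2k)!]
 = (2k+2)(2k+1) / ((k+1)(k+2)) = 2(2k+1) / (k+2).
For k = 93: 2(2*93 + 1) / (93 + 2) = 374/95 = 374/95.

374/95


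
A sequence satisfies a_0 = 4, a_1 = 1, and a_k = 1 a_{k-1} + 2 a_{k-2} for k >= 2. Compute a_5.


The characteristic equation is t^2 - 1 t - 2 = 0, with roots r_1 = 2 and r_2 = -1 (so c_1 = r_1 + r_2, c_2 = -r_1 r_2 as required).
One can use the closed form a_n = A r_1^n + B r_2^n, but direct iteration is more reliable:
a_0 = 4, a_1 = 1, a_2 = 9, a_3 = 11, a_4 = 29, a_5 = 51.
So a_5 = 51.

51


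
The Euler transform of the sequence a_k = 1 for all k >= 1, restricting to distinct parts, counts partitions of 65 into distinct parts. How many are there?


Partitions of 65 into distinct parts can be computed via generating function.
Product (1+x)(1+x^2)(1+x^3)...
The coefficient of x^65 = 18200

18200


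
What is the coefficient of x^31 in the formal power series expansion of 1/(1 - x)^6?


The negative binomial / multiset identity is
1/(1 - x)^r = sum_{k>=0} C(k + r - 1, r - 1) x^k.
Here r = 6 and k = 31, so the coefficient is
C(31 + 5, 5) = C(36, 5)
= 376992

376992


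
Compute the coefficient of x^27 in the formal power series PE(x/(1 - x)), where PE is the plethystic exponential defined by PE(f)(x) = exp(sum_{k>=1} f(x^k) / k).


For f(x) = x/(1 - x) we have
sum_{k>=1} f(x^k) / k = sum_{k>=1} (1/k) * x^k / (1 - x^k) = sum_{k, m >= 1} x^(k m) / k,
which after exponentiating simplifies to
PE(x/(1 - x)) = prod_{k>=1} 1 / (1 - x^k).
This is the generating function for the partition function p(n), so the coefficient of x^27 is p(27).
Computing p(27) by dynamic programming over parts 1, 2, ..., 27: p(27) = 3010.

3010


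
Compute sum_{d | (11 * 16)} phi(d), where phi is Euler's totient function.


First, 11 * 16 = 176. One classical identity is sum_{d | n} phi(d) = n (each k in [1, n] has a unique gcd with n, and among the k's with gcd(k, n) = n/d there are phi(d) of them). So the sum equals 176. We also verify directly:
Divisors of 176: 1, 2, 4, 8, 11, 16, 22, 44, 88, 176.
phi values: 1, 1, 2, 4, 10, 8, 10, 20, 40, 80.
Sum = 176.

176


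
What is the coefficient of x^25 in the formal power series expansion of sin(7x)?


The Maclaurin series is sin(t) = sum_{k>=0} (-1)^k t^(2k+1) / (2k+1)!, so substituting t = 7x, only odd powers of x are nonzero, with coefficient of x^(2k+1) equal to (-1)^k 7^(2k+1) / (2k+1)!.
Write 25 = 2*12 + 1, giving the coefficient (-1)^12 * 7^25 / 25! = 1341068619663964900807/15511210043330985984000000 = 3909821048582988049/45222186715250688000000.

3909821048582988049/45222186715250688000000


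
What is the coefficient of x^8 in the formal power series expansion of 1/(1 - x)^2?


The expansion 1/(1 - x)^r = sum_{k>=0} C(k + r - 1, r - 1) x^k follows from the multiset / negative-binomial theorem (or from repeated differentiation of the geometric series).
For r = 2 and k = 8:
C(9, 1) = 362880 / (1 * 40320) = 9.

9


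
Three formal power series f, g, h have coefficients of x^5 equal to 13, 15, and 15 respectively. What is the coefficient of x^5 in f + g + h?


Series addition is componentwise:
13 + 15 + 15
= 43

43


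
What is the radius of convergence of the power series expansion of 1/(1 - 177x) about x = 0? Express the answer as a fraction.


Expanding 1/(1 - 177x) = sum_{k>=0} 177^k x^k, the series converges when |177x| < 1, i.e., |x| < 1/177.
So the radius of convergence is 1/177 = 1/177.

1/177


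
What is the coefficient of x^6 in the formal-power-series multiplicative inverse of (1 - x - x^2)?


Let the inverse be f(x) = sum_{k>=0} a_k x^k. From f(x) * (1 - x - x^2) = 1 and matching coefficients:
 x^0: a_0 = 1.
 x^1: a_1 - a_0 = 0, so a_1 = 1.
 x^k (k >= 2): a_k - a_{k-1} - a_{k-2} = 0, i.e. a_k = a_{k-1} + a_{k-2}.
This is the Fibonacci-type recurrence shifted so that a_0 = a_1 = 1.
Iterating: a_0=1, a_1=1, a_2=2, a_3=3, a_4=5, a_5=8, a_6=13
a_6 = 13.

13


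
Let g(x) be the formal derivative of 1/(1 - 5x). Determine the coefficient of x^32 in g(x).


Differentiate termwise: d/dx sum_{k>=0} 5^k x^k = sum_{k>=1} k 5^k x^(k-1) = sum_{j>=0} (j+1) 5^(j+1) x^j.
Equivalently, d/dx [1/(1 - 5x)] = 5/(1 - 5x)^2.
For j = 32: 33 * 5^33 = 33 * 116415321826934814453125 = 3841705620288848876953125.

3841705620288848876953125


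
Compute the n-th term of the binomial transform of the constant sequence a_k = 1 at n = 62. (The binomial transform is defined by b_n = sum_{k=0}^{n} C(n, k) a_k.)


With a_k = 1 for all k, b_n = sum_{k=0}^{n} C(n, k) = 2^n by the binomial theorem.
For n = 62: 2^62 = 4611686018427387904.

4611686018427387904


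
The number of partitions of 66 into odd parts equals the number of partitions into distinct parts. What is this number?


Computing partitions of 66 into odd parts (1, 3, 5, ...):
Using the generating function prod_{k>=0} 1/(1-x^(2k+1)),
the count is 20132

20132


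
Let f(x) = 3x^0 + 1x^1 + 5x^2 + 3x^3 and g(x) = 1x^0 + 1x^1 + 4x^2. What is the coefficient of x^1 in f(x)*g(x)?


Cauchy product at x^1:
3*1 + 1*1
= 4

4


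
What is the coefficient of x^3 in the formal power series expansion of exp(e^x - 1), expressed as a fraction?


exp(e^x - 1) is the exponential generating function for the Bell numbers Bell_k: exp(e^x - 1) = sum_{k>=0} Bell_k x^k / k!.
So the coefficient of x^3 in exp(e^x - 1) is Bell_3 / 3!.
Computing: Bell_3 = 5 and 3! = 6, giving
5/6 = 5/6.

5/6


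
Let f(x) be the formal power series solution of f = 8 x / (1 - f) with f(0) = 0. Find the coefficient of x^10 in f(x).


Apply Lagrange inversion: f = 8 x * phi(f) with phi(t) = 1/(1 - t), so
[x^n] f = 8^n * (1/n) [t^(n-1)] phi(t)^n = 8^n * (1/n) [t^(n-1)] (1 - t)^(-n) = 8^n * (1/n) C(2n - 2, n - 1) = 8^n * C_{n-1}.
For n = 10: C_9 = C(18, 9) / 10 = 48620/10 = 4862.
With the 8^10 = 1073741824 factor, the coefficient is 1073741824 * 4862 = 5220532748288.

5220532748288


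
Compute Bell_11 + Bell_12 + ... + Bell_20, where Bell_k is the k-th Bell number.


Recall Bell_k counts set partitions of a k-set (with Bell_0 = 1 by convention).
Bell_11 through Bell_20: 678570, 4213597, 27644437, 190899322, 1382958545, 10480142147, 82864869804, 682076806159, 5832742205057, 51724158235372
Sum = 678570 + 4213597 + 27644437 + 190899322 + 1382958545 + 10480142147 + 82864869804 + 682076806159 + 5832742205057 + 51724158235372 = 58333928653010.

58333928653010


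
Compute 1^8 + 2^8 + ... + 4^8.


This power sum has a closed form given by Faulhaber's formula
sum_{k=1}^{m} k^p = (1 / (p + 1)) * sum_{j=0}^{p} C(p + 1, j) B_j m^(p + 1 - j),
but for small m direct computation is fastest:
1 + 256 + 6561 + 65536 = 72354.

72354


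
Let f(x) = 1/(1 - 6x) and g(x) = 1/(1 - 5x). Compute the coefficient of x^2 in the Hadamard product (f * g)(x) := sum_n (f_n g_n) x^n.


f has coefficients f_k = 6^k and g has coefficients g_k = 5^k, so the Hadamard product has coefficient (f*g)_k = 6^k * 5^k = 30^k.
For k = 2: 30^2 = 900.

900


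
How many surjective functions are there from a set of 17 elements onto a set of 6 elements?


By inclusion-exclusion on which target elements are missed, the number of surjections from an n-set onto a k-set is
surj(n, k) = sum_{j=0}^{k} (-1)^j C(k, j) (k - j)^n.
Equivalently surj(n, k) = k! * S(n, k), where S(n, k) is the Stirling number of the second kind.
For n = 17, k = 6:
S(17, 6) = 17505749898, so
surj = 6! * 17505749898 = 720 * 17505749898 = 12604139926560.

12604139926560


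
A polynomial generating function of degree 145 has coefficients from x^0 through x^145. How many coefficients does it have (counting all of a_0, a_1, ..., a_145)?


A polynomial of degree 145 takes the form a_0 + a_1 x + ... + a_145 x^145.
The number of coefficients is 145 + 1 = 146.

146


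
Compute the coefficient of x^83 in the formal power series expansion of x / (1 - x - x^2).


Let f(x) = sum_{k>=0} a_k x^k. Multiplying f(x) * (1 - x - x^2) = x and matching coefficients gives a_0 = 0, a_1 = 1, and a_k = a_{k-1} + a_{k-2} for k >= 2. These are the Fibonacci numbers F_k.
Iterating from F_0 = 0, F_1 = 1:
F_0=0, F_1=1, F_2=1, F_3=2, F_4=3, F_5=5, F_6=8, F_7=13, F_8=21, F_9=34, ...
F_83 = 99194853094755497.

99194853094755497


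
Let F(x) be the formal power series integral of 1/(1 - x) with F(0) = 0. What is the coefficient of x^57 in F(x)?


1/(1 - x) = sum_{k>=0} x^k. Integrating termwise and using F(0) = 0 gives
F(x) = sum_{k>=0} x^(k+1) / (k+1) = sum_{m>=1} x^m / m = -ln(1 - x).
So the coefficient of x^57 is 1/57 = 1/57.

1/57


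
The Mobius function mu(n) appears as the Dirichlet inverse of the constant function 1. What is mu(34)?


34 = 2 * 17 (all distinct primes).
mu(34) = (-1)^2 = 1

1


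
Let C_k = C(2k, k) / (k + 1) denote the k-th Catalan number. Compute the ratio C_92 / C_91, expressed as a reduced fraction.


Using C_k = (2k)! / (k! (k+1)!), the ratio C_{k+1}/C_k simplifies to
C_{k+1}/C_k = [(2k+2)! / ((k+1)! (k+2)!)] * [k! (k+1)! / (2k)!]
 = (2k+2)(2k+1) / ((k+1)(k+2)) = 2(2k+1) / (k+2).
For k = 91: 2(2*91 + 1) / (91 + 2) = 366/93 = 122/31.

122/31


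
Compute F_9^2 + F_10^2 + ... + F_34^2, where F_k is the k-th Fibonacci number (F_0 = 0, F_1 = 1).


There is a standard identity sum_{k=0}^{N} F_k^2 = F_N * F_{N+1} (proved inductively from the telescoping relation F_k^2 = F_k F_{k+1} - F_{k-1} F_k). Then
sum_{k=9}^{34} F_k^2 = F_34 F_35 - F_8 F_9.
Computing: F_34 = 5702887, F_35 = 9227465, F_8 = 21, F_9 = 34.
Sum = 5702887 * 9227465 - 21 * 34 = 52623190190741.

52623190190741


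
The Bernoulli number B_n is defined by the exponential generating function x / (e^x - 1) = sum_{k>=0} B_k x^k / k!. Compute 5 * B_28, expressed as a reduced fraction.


Bernoulli numbers can also be computed recursively via B_0 = 1 and sum_{j=0}^{m} C(m+1, j) B_j = 0 for m >= 1. Odd-index Bernoulli numbers vanish for k >= 3.
Computing B_28 = -23749461029/870, so 5 * B_28 = 5 * -23749461029/870 = -23749461029/174.

-23749461029/174


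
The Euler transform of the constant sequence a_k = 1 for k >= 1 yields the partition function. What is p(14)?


The Euler transform converts the sequence a_k = 1 into the number of integer partitions.
Using the recurrence or dynamic programming:
p(14) = 135

135


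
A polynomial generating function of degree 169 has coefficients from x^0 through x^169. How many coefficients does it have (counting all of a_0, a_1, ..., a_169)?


A polynomial of degree 169 takes the form a_0 + a_1 x + ... + a_169 x^169.
The number of coefficients is 169 + 1 = 170.

170


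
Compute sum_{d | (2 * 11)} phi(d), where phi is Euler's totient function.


First, 2 * 11 = 22. One classical identity is sum_{d | n} phi(d) = n (each k in [1, n] has a unique gcd with n, and among the k's with gcd(k, n) = n/d there are phi(d) of them). So the sum equals 22. We also verify directly:
Divisors of 22: 1, 2, 11, 22.
phi values: 1, 1, 10, 10.
Sum = 22.

22


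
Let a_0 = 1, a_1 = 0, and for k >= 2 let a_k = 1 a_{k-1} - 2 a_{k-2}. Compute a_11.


Iterating the recurrence forward:
a_0 = 1
a_1 = 0
a_2 = 1*0 - 2*1 = -2
a_3 = 1*-2 - 2*0 = -2
a_4 = 1*-2 - 2*-2 = 2
a_5 = 1*2 - 2*-2 = 6
a_6 = 1*6 - 2*2 = 2
a_7 = 1*2 - 2*6 = -10
a_8 = 1*-10 - 2*2 = -14
a_9 = 1*-14 - 2*-10 = 6
a_10 = 1*6 - 2*-14 = 34
a_11 = 1*34 - 2*6 = 22
So a_11 = 22.

22


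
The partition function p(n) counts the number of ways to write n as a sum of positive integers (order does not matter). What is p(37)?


Using the generating function prod_{k>=1} 1/(1-x^k), we compute p(37).
By dynamic programming over parts 1 through 37:
p(37) = 21637

21637


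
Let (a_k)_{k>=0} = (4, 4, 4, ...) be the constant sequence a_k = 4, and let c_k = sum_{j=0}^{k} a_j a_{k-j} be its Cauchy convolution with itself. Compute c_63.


Since a_j = 4 for all j >= 0, the convolution sum becomes
c_k = sum_{j=0}^{k} 4 * 4 = 16 * (k + 1).
Equivalently, the generating function of (a_k) is 4/(1 - x) and its square is 16/(1 - x)^2 = sum_{k>=0} 16(k + 1) x^k.
For k = 63: 16 * 64 = 1024.

1024


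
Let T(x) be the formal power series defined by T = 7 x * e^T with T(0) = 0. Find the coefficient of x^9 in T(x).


Apply the Lagrange inversion formula: if T = 7 x * phi(T) with phi(t) = e^t, then
[x^n] T = 7^n * (1/n) [t^(n-1)] phi(t)^n = 7^n * (1/n) [t^(n-1)] e^(n t) = 7^n * (1/n) * n^(n-1) / (n-1)! = 7^n * n^(n-1) / n!.
When c = 1 this is the Cayley count of rooted labeled trees on n vertices, divided by n!.
For n = 9: 7^9 * 9^8 / 9! = 40353607 * 43046721/362880 = 3063651608241/640.

3063651608241/640


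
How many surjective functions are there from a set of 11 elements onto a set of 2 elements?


By inclusion-exclusion on which target elements are missed, the number of surjections from an n-set onto a k-set is
surj(n, k) = sum_{j=0}^{k} (-1)^j C(k, j) (k - j)^n.
Equivalently surj(n, k) = k! * S(n, k), where S(n, k) is the Stirling number of the second kind.
For n = 11, k = 2:
S(11, 2) = 1023, so
surj = 2! * 1023 = 2 * 1023 = 2046.

2046


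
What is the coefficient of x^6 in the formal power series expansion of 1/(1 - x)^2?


The expansion 1/(1 - x)^r = sum_{k>=0} C(k + r - 1, r - 1) x^k follows from the multiset / negative-binomial theorem (or from repeated differentiation of the geometric series).
For r = 2 and k = 6:
C(7, 1) = 5040 / (1 * 720) = 7.

7


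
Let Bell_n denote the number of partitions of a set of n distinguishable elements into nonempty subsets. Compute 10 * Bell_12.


Bell_12 can be computed from the Bell triangle or from Dobinski's identity Bell_n = (1/e) * sum_{k>=0} k^n / k!.
Computing Bell_12 = 4213597.
Then 10 * 4213597 = 42135970.

42135970


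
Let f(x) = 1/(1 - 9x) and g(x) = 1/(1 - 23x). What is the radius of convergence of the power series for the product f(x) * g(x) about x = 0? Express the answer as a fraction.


The radius of 1/(1 - 9x) is 1/9 (nearest singularity at x = 1/9), and the radius of 1/(1 - 23x) is 1/23.
The product f(x)*g(x) = 1/((1 - 9x)(1 - 23x)) has singularities at both 1/9 and 1/23, so its radius of convergence is the distance to the nearest one:
min(1/9, 1/23) = 1/23.

1/23


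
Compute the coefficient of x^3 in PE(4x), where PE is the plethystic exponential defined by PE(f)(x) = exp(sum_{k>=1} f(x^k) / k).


With f(x) = 4x, the exponent is sum_{k>=1} 4 x^k / k = 4 * (-ln(1 - x)). Exponentiating:
PE(4x) = exp(-4 ln(1 - x)) = 1/(1 - x)^4.
By the negative binomial expansion, [x^n] 1/(1 - x)^4 = C(n + 3, 3).
For n = 3: C(6, 3) = 20.

20


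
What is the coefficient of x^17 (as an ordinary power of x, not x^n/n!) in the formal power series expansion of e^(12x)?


The exponential series is e^y = sum_{k>=0} y^k / k!. Substituting y = 12x gives
e^(12x) = sum_{k>=0} 12^k x^k / k!.
So the coefficient of x^n is a^n/n! with a = 12, n = 17:
12^17 / 17! = 2218611106740436992/355687428096000 = 92876046336/14889875

92876046336/14889875


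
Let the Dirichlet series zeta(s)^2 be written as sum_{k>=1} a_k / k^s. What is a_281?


The Dirichlet convolution of the constant function 1 with itself gives (1 * 1)(k) = sum_{d | k} 1 = d(k), the number of positive divisors of k.
Since zeta(s) = sum_{k>=1} 1/k^s, we have zeta(s)^2 = sum_{k>=1} d(k)/k^s, so a_k = d(k).
For k = 281: the divisors are 1, 281.
Count = 2.

2


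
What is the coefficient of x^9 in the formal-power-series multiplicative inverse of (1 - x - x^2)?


Let the inverse be f(x) = sum_{k>=0} a_k x^k. From f(x) * (1 - x - x^2) = 1 and matching coefficients:
 x^0: a_0 = 1.
 x^1: a_1 - a_0 = 0, so a_1 = 1.
 x^k (k >= 2): a_k - a_{k-1} - a_{k-2} = 0, i.e. a_k = a_{k-1} + a_{k-2}.
This is the Fibonacci-type recurrence shifted so that a_0 = a_1 = 1.
Iterating: a_0=1, a_1=1, a_2=2, a_3=3, a_4=5, a_5=8, a_6=13, a_7=21, a_8=34, a_9=55
a_9 = 55.

55


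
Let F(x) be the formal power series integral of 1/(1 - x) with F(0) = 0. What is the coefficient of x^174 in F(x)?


1/(1 - x) = sum_{k>=0} x^k. Integrating termwise and using F(0) = 0 gives
F(x) = sum_{k>=0} x^(k+1) / (k+1) = sum_{m>=1} x^m / m = -ln(1 - x).
So the coefficient of x^174 is 1/174 = 1/174.

1/174


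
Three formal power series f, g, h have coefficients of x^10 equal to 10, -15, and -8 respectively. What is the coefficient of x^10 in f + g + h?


Series addition is componentwise:
10 + -15 + -8
= -13

-13


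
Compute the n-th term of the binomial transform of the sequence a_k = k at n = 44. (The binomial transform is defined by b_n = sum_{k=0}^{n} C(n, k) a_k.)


With a_k = k, b_n = sum_{k=0}^{n} C(n, k) k. Using k * C(n, k) = n * C(n-1, k-1) gives b_n = n * sum_{k>=1} C(n-1, k-1) = n * 2^(n-1).
For n = 44: 44 * 2^43 = 44 * 8796093022208 = 387028092977152.

387028092977152


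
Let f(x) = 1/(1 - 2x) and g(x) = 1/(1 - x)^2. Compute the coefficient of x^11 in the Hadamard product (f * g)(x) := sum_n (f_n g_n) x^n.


f has coefficients f_k = 2^k. For g = 1/(1 - x)^2 the coefficient is g_k = C(k + 1, 1) = k + 1. The Hadamard coefficient is (f * g)_k = 2^k * (k + 1).
For k = 11: 2^11 * 12 = 2048 * 12 = 24576.

24576


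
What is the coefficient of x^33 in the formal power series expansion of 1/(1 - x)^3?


The negative binomial / multiset identity is
1/(1 - x)^r = sum_{k>=0} C(k + r - 1, r - 1) x^k.
Here r = 3 and k = 33, so the coefficient is
C(33 + 2, 2) = C(35, 2)
= 595

595


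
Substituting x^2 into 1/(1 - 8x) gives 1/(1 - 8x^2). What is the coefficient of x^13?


Since 1/(1 - 8x^2) only has even powers of x,
the coefficient of x^13 (odd) is 0.

0


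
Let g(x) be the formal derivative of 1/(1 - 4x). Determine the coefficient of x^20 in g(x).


Differentiate termwise: d/dx sum_{k>=0} 4^k x^k = sum_{k>=1} k 4^k x^(k-1) = sum_{j>=0} (j+1) 4^(j+1) x^j.
Equivalently, d/dx [1/(1 - 4x)] = 4/(1 - 4x)^2.
For j = 20: 21 * 4^21 = 21 * 4398046511104 = 92358976733184.

92358976733184


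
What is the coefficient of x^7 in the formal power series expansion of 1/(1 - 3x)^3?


The general identity 1/(1 - c x)^r = sum_{k>=0} c^k C(k + r - 1, r - 1) x^k follows by substituting y = c x into 1/(1 - y)^r = sum_{k>=0} C(k + r - 1, r - 1) y^k.
For c = 3, r = 3, k = 7:
3^7 * C(9, 2) = 2187 * 36 = 78732.

78732


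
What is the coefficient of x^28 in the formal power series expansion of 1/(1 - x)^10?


The negative binomial / multiset identity is
1/(1 - x)^r = sum_{k>=0} C(k + r - 1, r - 1) x^k.
Here r = 10 and k = 28, so the coefficient is
C(28 + 9, 9) = C(37, 9)
= 124403620

124403620


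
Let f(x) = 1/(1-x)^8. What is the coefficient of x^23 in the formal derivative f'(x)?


Differentiate: d/dx [ 1/(1-x)^r ] = r / (1-x)^(r+1).
Here r = 8, so f'(x) = 8 / (1-x)^9.
The expansion of 1/(1-x)^(r+1) has coefficient of x^n equal to C(n+r, r).
So the coefficient of x^23 in f'(x) is
8 * C(31, 8) = 8 * 7888725 = 63109800

63109800


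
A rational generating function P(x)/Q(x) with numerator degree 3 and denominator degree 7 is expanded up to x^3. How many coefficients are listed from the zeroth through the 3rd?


Expanding up to x^3 gives the coefficients for x^0, x^1, ..., x^3.
That is 3 + 1 = 4 coefficients in total.

4


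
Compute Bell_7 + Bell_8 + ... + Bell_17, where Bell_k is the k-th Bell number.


Recall Bell_k counts set partitions of a k-set (with Bell_0 = 1 by convention).
Bell_7 through Bell_17: 877, 4140, 21147, 115975, 678570, 4213597, 27644437, 190899322, 1382958545, 10480142147, 82864869804
Sum = 877 + 4140 + 21147 + 115975 + 678570 + 4213597 + 27644437 + 190899322 + 1382958545 + 10480142147 + 82864869804 = 94951548561.

94951548561


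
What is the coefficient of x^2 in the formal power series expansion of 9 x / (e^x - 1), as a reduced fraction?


The exponential generating function for Bernoulli numbers is
x / (e^x - 1) = sum_{k>=0} B_k x^k / k!.
So the coefficient of x^2 in 9 x / (e^x - 1) is 9 B_2 / 2!.
Computing: B_2 = 1/6, 2! = 2, giving
9 * 1/6 / 2 = 3/4.

3/4


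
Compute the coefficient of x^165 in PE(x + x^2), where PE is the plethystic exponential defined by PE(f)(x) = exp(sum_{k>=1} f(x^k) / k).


With f(x) = x + x^2, the exponent is sum_{k>=1} (x^k + x^(2k)) / k = -ln(1 - x) - ln(1 - x^2). Exponentiating:
PE(x + x^2) = 1 / ((1 - x)(1 - x^2)).
This is the generating function for partitions of n into parts of size 1 or 2. The number of 2's can be any j in 0..82, and the rest are 1's, so
[x^165] = floor(165/2) + 1 = 83.

83


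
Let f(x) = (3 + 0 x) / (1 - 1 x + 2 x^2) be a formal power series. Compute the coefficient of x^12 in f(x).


Write f(x) = sum_{k>=0} a_k x^k. Multiplying both sides by 1 - 1 x + 2 x^2 gives
(1 - 1 x + 2 x^2) sum_{k>=0} a_k x^k = 3 + 0 x.
Matching coefficients:
 x^0: a_0 = 3
 x^1: a_1 - 1 a_0 = 0  =>  a_1 = 1*3 + 0 = 3
 x^k (k >= 2): a_k = 1 a_{k-1} - 2 a_{k-2}.
Iterating: a_2 = -3, a_3 = -9, a_4 = -3, a_5 = 15, a_6 = 21, a_7 = -9, a_8 = -51, a_9 = -33, a_10 = 69, a_11 = 135, a_12 = -3.
So the coefficient of x^12 is -3.

-3


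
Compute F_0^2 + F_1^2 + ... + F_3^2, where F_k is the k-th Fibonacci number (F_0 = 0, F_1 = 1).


There is a standard identity sum_{k=0}^{N} F_k^2 = F_N * F_{N+1} (proved inductively from the telescoping relation F_k^2 = F_k F_{k+1} - F_{k-1} F_k). Then
sum_{k=0}^{3} F_k^2 = F_3 F_4 - F_0 F_0.
Computing: F_3 = 2, F_4 = 3.
Sum = 2 * 3 = 6.

6


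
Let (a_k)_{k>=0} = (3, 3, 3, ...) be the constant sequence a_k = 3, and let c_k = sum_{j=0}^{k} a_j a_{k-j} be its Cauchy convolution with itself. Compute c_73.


Since a_j = 3 for all j >= 0, the convolution sum becomes
c_k = sum_{j=0}^{k} 3 * 3 = 9 * (k + 1).
Equivalently, the generating function of (a_k) is 3/(1 - x) and its square is 9/(1 - x)^2 = sum_{k>=0} 9(k + 1) x^k.
For k = 73: 9 * 74 = 666.

666


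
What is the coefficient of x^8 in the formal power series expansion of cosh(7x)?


The Maclaurin series is cosh(t) = sum_{m>=0} t^(2m) / (2m)!, so substituting t = 7x, only even powers of x are nonzero, with coefficient of x^(2m) equal to 7^(2m) / (2m)!.
For x^8 the coefficient is 7^8/8! = 5764801/40320 = 823543/5760.

823543/5760


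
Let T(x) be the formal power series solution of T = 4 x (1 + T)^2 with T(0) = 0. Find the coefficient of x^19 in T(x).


Apply the Lagrange inversion formula: if T = 4 x * phi(T) with phi(t) = (1 + t)^2, then [x^n] T = 4^n * (1/n) [t^(n-1)] phi(t)^n = 4^n * (1/n) [t^(n-1)] (1 + t)^(2n) = 4^n * (1/n) C(2n, n-1).
Using the identity C(2n, n-1) = C(2n, n) * n / (n+1), the unscaled factor equals C(2n, n) / (n+1) = C_n, the n-th Catalan number.
For n = 19: C_19 = C(38, 19) / 20 = 35345263800/20 = 1767263190.
With the 4^19 = 274877906944 factor, the coefficient is 274877906944 * 1767263190 = 485781606686376591360.

485781606686376591360


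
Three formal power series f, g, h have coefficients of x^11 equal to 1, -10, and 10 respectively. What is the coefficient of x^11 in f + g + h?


Series addition is componentwise:
1 + -10 + 10
= 1

1


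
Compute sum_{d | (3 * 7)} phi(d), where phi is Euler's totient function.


First, 3 * 7 = 21. One classical identity is sum_{d | n} phi(d) = n (each k in [1, n] has a unique gcd with n, and among the k's with gcd(k, n) = n/d there are phi(d) of them). So the sum equals 21. We also verify directly:
Divisors of 21: 1, 3, 7, 21.
phi values: 1, 2, 6, 12.
Sum = 21.

21


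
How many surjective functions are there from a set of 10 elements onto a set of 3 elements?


By inclusion-exclusion on which target elements are missed, the number of surjections from an n-set onto a k-set is
surj(n, k) = sum_{j=0}^{k} (-1)^j C(k, j) (k - j)^n.
Equivalently surj(n, k) = k! * S(n, k), where S(n, k) is the Stirling number of the second kind.
For n = 10, k = 3:
S(10, 3) = 9330, so
surj = 3! * 9330 = 6 * 9330 = 55980.

55980


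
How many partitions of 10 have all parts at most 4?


Using the generating function (1-x)^(-1)(1-x^2)^(-1)...(1-x^4)^(-1),
the coefficient of x^10 counts these restricted partitions.
Result = 23

23


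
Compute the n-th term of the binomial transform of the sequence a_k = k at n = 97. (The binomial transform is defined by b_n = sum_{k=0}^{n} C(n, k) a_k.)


With a_k = k, b_n = sum_{k=0}^{n} C(n, k) k. Using k * C(n, k) = n * C(n-1, k-1) gives b_n = n * sum_{k>=1} C(n-1, k-1) = n * 2^(n-1).
For n = 97: 97 * 2^96 = 97 * 79228162514264337593543950336 = 7685131763883640746573763182592.

7685131763883640746573763182592


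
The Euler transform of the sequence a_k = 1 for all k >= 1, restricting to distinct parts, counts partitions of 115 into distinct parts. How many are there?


Partitions of 115 into distinct parts can be computed via generating function.
Product (1+x)(1+x^2)(1+x^3)...
The coefficient of x^115 = 1490528

1490528


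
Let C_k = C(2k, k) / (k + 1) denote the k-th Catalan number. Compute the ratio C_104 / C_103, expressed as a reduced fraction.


Using C_k = (2k)! / (k! (k+1)!), the ratio C_{k+1}/C_k simplifies to
C_{k+1}/C_k = [(2k+2)! / ((k+1)! (k+2)!)] * [k! (k+1)! / (2k)!]
 = (2k+2)(2k+1) / ((k+1)(k+2)) = 2(2k+1) / (k+2).
For k = 103: 2(2*103 + 1) / (103 + 2) = 414/105 = 138/35.

138/35


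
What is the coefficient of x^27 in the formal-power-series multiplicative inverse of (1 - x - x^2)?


Let the inverse be f(x) = sum_{k>=0} a_k x^k. From f(x) * (1 - x - x^2) = 1 and matching coefficients:
 x^0: a_0 = 1.
 x^1: a_1 - a_0 = 0, so a_1 = 1.
 x^k (k >= 2): a_k - a_{k-1} - a_{k-2} = 0, i.e. a_k = a_{k-1} + a_{k-2}.
This is the Fibonacci-type recurrence shifted so that a_0 = a_1 = 1.
Iterating: a_0=1, a_1=1, a_2=2, a_3=3, a_4=5, a_5=8, a_6=13, a_7=21, a_8=34, a_9=55, ...
a_27 = 317811.

317811


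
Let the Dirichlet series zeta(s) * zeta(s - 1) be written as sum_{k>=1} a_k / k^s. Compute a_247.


Convolution gives a_k = sum_{d | k} d * 1 = sum_{d | k} d = sigma(k), the sum of positive divisors of k.
For k = 247, the divisors are 1, 13, 19, 247, so
sigma(247) = 1 + 13 + 19 + 247 = 280.

280


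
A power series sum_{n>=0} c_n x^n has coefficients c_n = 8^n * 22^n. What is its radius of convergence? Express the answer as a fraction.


By the root test (Cauchy-Hadamard), the radius is R = 1 / limsup_n |c_n|^(1/n).
Here |c_n|^(1/n) = (8^n * 22^n)^(1/n) = 8 * 22 = 176 for all n.
So R = 1/176 = 1/176.

1/176


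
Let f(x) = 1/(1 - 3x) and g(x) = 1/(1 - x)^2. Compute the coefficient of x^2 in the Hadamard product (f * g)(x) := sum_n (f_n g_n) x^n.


f has coefficients f_k = 3^k. For g = 1/(1 - x)^2 the coefficient is g_k = C(k + 1, 1) = k + 1. The Hadamard coefficient is (f * g)_k = 3^k * (k + 1).
For k = 2: 3^2 * 3 = 9 * 3 = 27.

27


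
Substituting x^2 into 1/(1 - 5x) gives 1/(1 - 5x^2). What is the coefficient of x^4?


The coefficient of x^(2m) in 1/(1 - 5x^2) is 5^m.
With n = 4 = 2*2, the coefficient is 5^2 = 25.

25


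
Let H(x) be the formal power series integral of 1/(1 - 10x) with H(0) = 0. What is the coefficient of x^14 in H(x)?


1/(1 - 10x) = sum_{k>=0} 10^k x^k. Integrating termwise with H(0) = 0:
H(x) = sum_{k>=0} 10^k x^(k+1) / (k+1) = sum_{m>=1} 10^(m-1) x^m / m.
For m = 14: 10^13/14 = 10000000000000/14 = 5000000000000/7.

5000000000000/7


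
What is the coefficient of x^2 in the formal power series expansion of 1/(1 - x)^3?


The negative binomial / multiset identity is
1/(1 - x)^r = sum_{k>=0} C(k + r - 1, r - 1) x^k.
Here r = 3 and k = 2, so the coefficient is
C(2 + 2, 2) = C(4, 2)
= 6

6


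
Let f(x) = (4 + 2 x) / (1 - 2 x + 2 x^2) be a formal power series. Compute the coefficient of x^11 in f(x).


Write f(x) = sum_{k>=0} a_k x^k. Multiplying both sides by 1 - 2 x + 2 x^2 gives
(1 - 2 x + 2 x^2) sum_{k>=0} a_k x^k = 4 + 2 x.
Matching coefficients:
 x^0: a_0 = 4
 x^1: a_1 - 2 a_0 = 2  =>  a_1 = 2*4 + 2 = 10
 x^k (k >= 2): a_k = 2 a_{k-1} - 2 a_{k-2}.
Iterating: a_2 = 12, a_3 = 4, a_4 = -16, a_5 = -40, a_6 = -48, a_7 = -16, a_8 = 64, a_9 = 160, a_10 = 192, a_11 = 64.
So the coefficient of x^11 is 64.

64


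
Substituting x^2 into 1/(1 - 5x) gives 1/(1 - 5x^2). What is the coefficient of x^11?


Since 1/(1 - 5x^2) only has even powers of x,
the coefficient of x^11 (odd) is 0.

0


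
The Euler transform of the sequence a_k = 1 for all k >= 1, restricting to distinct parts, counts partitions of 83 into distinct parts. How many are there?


Partitions of 83 into distinct parts can be computed via generating function.
Product (1+x)(1+x^2)(1+x^3)...
The coefficient of x^83 = 101698

101698


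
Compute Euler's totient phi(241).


phi(n) counts integers in [1, n] coprime to n. Using the multiplicative formula phi(n) = n * prod_{p | n} (1 - 1/p):
241 = 241, so
phi(241) = 241 * (1 - 1/241) = 240.

240


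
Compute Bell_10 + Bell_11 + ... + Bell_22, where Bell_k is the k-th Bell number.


Recall Bell_k counts set partitions of a k-set (with Bell_0 = 1 by convention).
Bell_10 through Bell_22: 115975, 678570, 4213597, 27644437, 190899322, 1382958545, 10480142147, 82864869804, 682076806159, 5832742205057, 51724158235372, 474869816156751, 4506715738447323
Sum = 115975 + 678570 + 4213597 + 27644437 + 190899322 + 1382958545 + 10480142147 + 82864869804 + 682076806159 + 5832742205057 + 51724158235372 + 474869816156751 + 4506715738447323 = 5039919483373059.

5039919483373059


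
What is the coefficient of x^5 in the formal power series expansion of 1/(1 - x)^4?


The expansion 1/(1 - x)^r = sum_{k>=0} C(k + r - 1, r - 1) x^k follows from the multiset / negative-binomial theorem (or from repeated differentiation of the geometric series).
For r = 4 and k = 5:
C(8, 3) = 40320 / (6 * 120) = 56.

56


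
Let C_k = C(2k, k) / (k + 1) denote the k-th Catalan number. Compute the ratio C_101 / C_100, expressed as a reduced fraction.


Using C_k = (2k)! / (k! (k+1)!), the ratio C_{k+1}/C_k simplifies to
C_{k+1}/C_k = [(2k+2)! / ((k+1)! (k+2)!)] * [k! (k+1)! / (2k)!]
 = (2k+2)(2k+1) / ((k+1)(k+2)) = 2(2k+1) / (k+2).
For k = 100: 2(2*100 + 1) / (100 + 2) = 402/102 = 67/17.

67/17


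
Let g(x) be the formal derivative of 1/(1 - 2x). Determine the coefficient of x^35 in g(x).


Differentiate termwise: d/dx sum_{k>=0} 2^k x^k = sum_{k>=1} k 2^k x^(k-1) = sum_{j>=0} (j+1) 2^(j+1) x^j.
Equivalently, d/dx [1/(1 - 2x)] = 2/(1 - 2x)^2.
For j = 35: 36 * 2^36 = 36 * 68719476736 = 2473901162496.

2473901162496


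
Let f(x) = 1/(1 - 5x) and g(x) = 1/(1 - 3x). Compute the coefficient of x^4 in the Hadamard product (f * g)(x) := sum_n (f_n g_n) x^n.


f has coefficients f_k = 5^k and g has coefficients g_k = 3^k, so the Hadamard product has coefficient (f*g)_k = 5^k * 3^k = 15^k.
For k = 4: 15^4 = 50625.

50625


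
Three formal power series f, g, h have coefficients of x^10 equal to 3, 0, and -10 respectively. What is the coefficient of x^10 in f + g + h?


Series addition is componentwise:
3 + 0 + -10
= -7

-7


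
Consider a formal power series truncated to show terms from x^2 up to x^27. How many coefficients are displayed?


From x^2 to x^27 inclusive, the count is 27 - 2 + 1 = 26.

26


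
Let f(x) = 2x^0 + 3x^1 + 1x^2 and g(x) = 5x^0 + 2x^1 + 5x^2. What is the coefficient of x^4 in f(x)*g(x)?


Cauchy product at x^4:
1*5
= 5

5


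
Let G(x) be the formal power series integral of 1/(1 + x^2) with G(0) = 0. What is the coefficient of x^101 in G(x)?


1/(1 + x^2) = sum_{j>=0} (-1)^j x^(2j). Integrating termwise with G(0) = 0:
G(x) = sum_{j>=0} (-1)^j x^(2j+1) / (2j+1) = arctan(x).
Only odd powers are nonzero. For x^101 write 101 = 2*50 + 1, giving
(-1)^50 / 101 = 1/101 = 1/101.

1/101


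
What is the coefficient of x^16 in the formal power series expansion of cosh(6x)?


The Maclaurin series is cosh(t) = sum_{m>=0} t^(2m) / (2m)!, so substituting t = 6x, only even powers of x are nonzero, with coefficient of x^(2m) equal to 6^(2m) / (2m)!.
For x^16 the coefficient is 6^16/16! = 2821109907456/20922789888000 = 118098/875875.

118098/875875


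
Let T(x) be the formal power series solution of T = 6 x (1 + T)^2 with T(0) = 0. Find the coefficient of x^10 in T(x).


Apply the Lagrange inversion formula: if T = 6 x * phi(T) with phi(t) = (1 + t)^2, then [x^n] T = 6^n * (1/n) [t^(n-1)] phi(t)^n = 6^n * (1/n) [t^(n-1)] (1 + t)^(2n) = 6^n * (1/n) C(2n, n-1).
Using the identity C(2n, n-1) = C(2n, n) * n / (n+1), the unscaled factor equals C(2n, n) / (n+1) = C_n, the n-th Catalan number.
For n = 10: C_10 = C(20, 10) / 11 = 184756/11 = 16796.
With the 6^10 = 60466176 factor, the coefficient is 60466176 * 16796 = 1015589892096.

1015589892096


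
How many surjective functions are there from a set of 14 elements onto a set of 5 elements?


By inclusion-exclusion on which target elements are missed, the number of surjections from an n-set onto a k-set is
surj(n, k) = sum_{j=0}^{k} (-1)^j C(k, j) (k - j)^n.
Equivalently surj(n, k) = k! * S(n, k), where S(n, k) is the Stirling number of the second kind.
For n = 14, k = 5:
S(14, 5) = 40075035, so
surj = 5! * 40075035 = 120 * 40075035 = 4809004200.

4809004200


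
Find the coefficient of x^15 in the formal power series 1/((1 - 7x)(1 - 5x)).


By partial fractions or Cauchy convolution:
The coefficient equals sum_{k=0}^{15} 7^k * 5^(15-k).
= 16540171339488

16540171339488


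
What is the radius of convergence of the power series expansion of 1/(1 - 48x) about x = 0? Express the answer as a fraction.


Expanding 1/(1 - 48x) = sum_{k>=0} 48^k x^k, the series converges when |48x| < 1, i.e., |x| < 1/48.
So the radius of convergence is 1/48 = 1/48.

1/48


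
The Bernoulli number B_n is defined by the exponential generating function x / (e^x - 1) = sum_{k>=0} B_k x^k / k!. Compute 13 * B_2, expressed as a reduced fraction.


Bernoulli numbers can also be computed recursively via B_0 = 1 and sum_{j=0}^{m} C(m+1, j) B_j = 0 for m >= 1. Odd-index Bernoulli numbers vanish for k >= 3.
Computing B_2 = 1/6, so 13 * B_2 = 13 * 1/6 = 13/6.

13/6


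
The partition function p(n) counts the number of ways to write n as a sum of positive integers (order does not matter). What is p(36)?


Using the generating function prod_{k>=1} 1/(1-x^k), we compute p(36).
By dynamic programming over parts 1 through 36:
p(36) = 17977

17977


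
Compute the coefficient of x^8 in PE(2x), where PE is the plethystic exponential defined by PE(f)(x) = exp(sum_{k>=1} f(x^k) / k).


With f(x) = 2x, the exponent is sum_{k>=1} 2 x^k / k = 2 * (-ln(1 - x)). Exponentiating:
PE(2x) = exp(-2 ln(1 - x)) = 1/(1 - x)^2.
By the negative binomial expansion, [x^n] 1/(1 - x)^2 = C(n + 1, 1).
For n = 8: C(9, 1) = 9.

9


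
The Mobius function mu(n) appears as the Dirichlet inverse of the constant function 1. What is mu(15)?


15 = 3 * 5 (all distinct primes).
mu(15) = (-1)^2 = 1

1


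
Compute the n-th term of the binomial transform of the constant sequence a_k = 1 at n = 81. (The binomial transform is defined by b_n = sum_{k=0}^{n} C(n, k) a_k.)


With a_k = 1 for all k, b_n = sum_{k=0}^{n} C(n, k) = 2^n by the binomial theorem.
For n = 81: 2^81 = 2417851639229258349412352.

2417851639229258349412352


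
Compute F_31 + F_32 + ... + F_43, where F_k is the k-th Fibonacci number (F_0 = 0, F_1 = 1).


Use the identity sum_{k=0}^{N} F_k = F_{N+2} - 1 (which follows from F_{k+2} - F_{k+1} = F_k). Then
sum_{k=31}^{43} F_k = (F_{45} - 1) - (F_{32} - 1) = F_{45} - F_{32}.
Computing: F_{45} = 1134903170, F_{32} = 2178309, so
Sum = 1134903170 - 2178309 = 1132724861.

1132724861


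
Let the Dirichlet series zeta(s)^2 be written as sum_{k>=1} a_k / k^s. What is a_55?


The Dirichlet convolution of the constant function 1 with itself gives (1 * 1)(k) = sum_{d | k} 1 = d(k), the number of positive divisors of k.
Since zeta(s) = sum_{k>=1} 1/k^s, we have zeta(s)^2 = sum_{k>=1} d(k)/k^s, so a_k = d(k).
For k = 55: the divisors are 1, 5, 11, 55.
Count = 4.

4


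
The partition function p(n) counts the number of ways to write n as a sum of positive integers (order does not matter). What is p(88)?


Using the generating function prod_{k>=1} 1/(1-x^k), we compute p(88).
By dynamic programming over parts 1 through 88:
p(88) = 44108109

44108109


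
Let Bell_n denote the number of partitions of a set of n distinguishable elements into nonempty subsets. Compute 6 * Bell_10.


Bell_10 can be computed from the Bell triangle or from Dobinski's identity Bell_n = (1/e) * sum_{k>=0} k^n / k!.
Computing Bell_10 = 115975.
Then 6 * 115975 = 695850.

695850


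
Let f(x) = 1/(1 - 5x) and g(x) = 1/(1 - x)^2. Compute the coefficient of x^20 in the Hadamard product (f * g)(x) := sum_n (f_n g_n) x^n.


f has coefficients f_k = 5^k. For g = 1/(1 - x)^2 the coefficient is g_k = C(k + 1, 1) = k + 1. The Hadamard coefficient is (f * g)_k = 5^k * (k + 1).
For k = 20: 5^20 * 21 = 95367431640625 * 21 = 2002716064453125.

2002716064453125


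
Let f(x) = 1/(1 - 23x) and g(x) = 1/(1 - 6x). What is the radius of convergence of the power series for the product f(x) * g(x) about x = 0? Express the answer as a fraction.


The radius of 1/(1 - 23x) is 1/23 (nearest singularity at x = 1/23), and the radius of 1/(1 - 6x) is 1/6.
The product f(x)*g(x) = 1/((1 - 23x)(1 - 6x)) has singularities at both 1/23 and 1/6, so its radius of convergence is the distance to the nearest one:
min(1/23, 1/6) = 1/23.

1/23


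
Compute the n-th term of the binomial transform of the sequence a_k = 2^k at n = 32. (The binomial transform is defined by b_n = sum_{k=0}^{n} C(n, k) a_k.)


With a_k = 2^k, b_n = sum_{k=0}^{n} C(n, k) 2^k = (1 + 2)^n by the binomial theorem.
For n = 32: (1 + 2)^32 = 3^32 = 1853020188851841.

1853020188851841


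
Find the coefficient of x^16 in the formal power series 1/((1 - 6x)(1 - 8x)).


By partial fractions or Cauchy convolution:
The coefficient equals sum_{k=0}^{16} 6^k * 8^(16-k).
= 1117436577120256

1117436577120256


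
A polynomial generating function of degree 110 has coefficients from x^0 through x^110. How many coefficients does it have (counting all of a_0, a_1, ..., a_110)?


A polynomial of degree 110 takes the form a_0 + a_1 x + ... + a_110 x^110.
The number of coefficients is 110 + 1 = 111.

111


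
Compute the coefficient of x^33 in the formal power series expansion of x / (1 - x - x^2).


Let f(x) = sum_{k>=0} a_k x^k. Multiplying f(x) * (1 - x - x^2) = x and matching coefficients gives a_0 = 0, a_1 = 1, and a_k = a_{k-1} + a_{k-2} for k >= 2. These are the Fibonacci numbers F_k.
Iterating from F_0 = 0, F_1 = 1:
F_0=0, F_1=1, F_2=1, F_3=2, F_4=3, F_5=5, F_6=8, F_7=13, F_8=21, F_9=34, ...
F_33 = 3524578.

3524578


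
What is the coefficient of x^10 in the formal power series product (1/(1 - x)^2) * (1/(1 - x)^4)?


Combine the factors: (1/(1 - x)^2) * (1/(1 - x)^4) = 1/(1 - x)^6.
Then use 1/(1 - x)^r = sum_{k>=0} C(k + r - 1, r - 1) x^k with r = 6 and k = 10:
C(15, 5) = 3003.

3003


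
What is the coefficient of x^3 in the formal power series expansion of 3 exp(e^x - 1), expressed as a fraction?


exp(e^x - 1) is the exponential generating function for the Bell numbers Bell_k: exp(e^x - 1) = sum_{k>=0} Bell_k x^k / k!.
So the coefficient of x^3 in 3 exp(e^x - 1) is 3 Bell_3 / 3!.
Computing: Bell_3 = 5 and 3! = 6, giving
3 * 5/6 = 5/2.

5/2


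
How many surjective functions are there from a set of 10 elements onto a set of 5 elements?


By inclusion-exclusion on which target elements are missed, the number of surjections from an n-set onto a k-set is
surj(n, k) = sum_{j=0}^{k} (-1)^j C(k, j) (k - j)^n.
Equivalently surj(n, k) = k! * S(n, k), where S(n, k) is the Stirling number of the second kind.
For n = 10, k = 5:
S(10, 5) = 42525, so
surj = 5! * 42525 = 120 * 42525 = 5103000.

5103000


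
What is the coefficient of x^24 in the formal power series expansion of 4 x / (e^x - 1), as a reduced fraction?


The exponential generating function for Bernoulli numbers is
x / (e^x - 1) = sum_{k>=0} B_k x^k / k!.
So the coefficient of x^24 in 4 x / (e^x - 1) is 4 B_24 / 24!.
Computing: B_24 = -236364091/2730, 24! = 620448401733239439360000, giving
4 * -236364091/2730 / 620448401733239439360000 = -236364091/423456034182935917363200000.

-236364091/423456034182935917363200000
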